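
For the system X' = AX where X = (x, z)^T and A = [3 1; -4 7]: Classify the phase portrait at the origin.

A = [[3,1],[-4,7]]; det(A-λI) = λ^2 - 10λ + 25.
repeated λ = 5 with a single eigenvector.

unstable improper node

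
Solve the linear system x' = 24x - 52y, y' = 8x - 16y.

x(t) = 3C_1e^(4t)sin(4t) - 2C_1e^(4t)cos(4t) - 2C_2e^(4t)sin(4t) - 3C_2e^(4t)cos(4t), y(t) = C_1e^(4t)sin(4t) - C_1e^(4t)cos(4t) - C_2e^(4t)sin(4t) - C_2e^(4t)cos(4t)

Coefficient matrix A = [[24, -52], [8, -16]].
Characteristic polynomial det(A - λI) = λ^2 - 8λ + 32 = 0.
Eigenvalues λ = 4 ± 4i (complex conjugate pair).
For λ=4+4i: an eigenvector is (-2,-1) - i(3,1) = (-2 - 3i, -1 - i).
A real fundamental pair from Re and Im of e^((4+4i)t)v: X_1 = e^(4t)(cos(4t)·(-2,-1) + sin(4t)·(3,1)), X_2 = e^(4t)(sin(4t)·(-2,-1) - cos(4t)·(3,1)).
General solution: C_1X_1 + C_2X_2.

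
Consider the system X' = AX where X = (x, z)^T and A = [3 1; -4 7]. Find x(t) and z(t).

x(t) = K_1e^(5t) + K_2te^(5t), z(t) = 2K_1e^(5t) + 2K_2te^(5t) + K_2e^(5t)

Coefficient matrix A = [[3, 1], [-4, 7]].
Characteristic polynomial det(A - λI) = λ^2 - 10λ + 25 = 0.
Single eigenvalue λ = 5 with algebraic multiplicity 2.
Eigenvector v = (1,2); generalized eigenvector w with (A-λI)w=v is (0,1).
General solution: e^(5t)[K_1·v + K_2·(t·v + w)].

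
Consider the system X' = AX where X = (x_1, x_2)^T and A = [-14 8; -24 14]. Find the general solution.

Coefficient matrix A = [[-14, 8], [-24, 14]].
Characteristic polynomial det(A - λI) = λ^2 - 4 = 0.
Eigenvalues λ = 2, -2.
For λ=2: (A-λI) row 1 is [-16, 8], so an eigenvector is (1, 2).
For λ=-2: (A-λI) row 1 is [-12, 8], so an eigenvector is (2, 3).
General solution: K_1e^(2t)(1,2) + K_2e^(-2t)(2,3).

x_1(t) = K_1e^(2t) + 2K_2e^(-2t), x_2(t) = 2K_1e^(2t) + 3K_2e^(-2t)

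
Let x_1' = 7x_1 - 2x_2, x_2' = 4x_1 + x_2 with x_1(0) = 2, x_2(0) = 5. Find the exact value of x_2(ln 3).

A = [[7,-2],[4,1]]; eigenvalues λ = 3, 5.
Eigenvectors: (-1,-2) for λ=3, (1,1) for λ=5.
From the initial condition, c_1 = -3, c_2 = -1.
x_2(ln 3) = (-3)(3^3)(-2) + (-1)(3^5)(1) = -81.

-81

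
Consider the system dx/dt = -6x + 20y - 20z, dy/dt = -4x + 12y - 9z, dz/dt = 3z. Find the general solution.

Coefficient matrix A = [[-6, 20, -20], [-4, 12, -9], [0, 0, 3]].
det(A - λI) = 0 gives eigenvalues λ = 3, 4, 2.
For λ=3: eigenvector (0,1,1).
For λ=4: eigenvector (2,1,0).
For λ=2: eigenvector (5,2,0).
General solution: c_1e^(3t)(0,1,1) + c_2e^(4t)(2,1,0) + c_3e^(2t)(5,2,0).

x(t) = 2c_2e^(4t) + 5c_3e^(2t), y(t) = c_1e^(3t) + c_2e^(4t) + 2c_3e^(2t), z(t) = c_1e^(3t)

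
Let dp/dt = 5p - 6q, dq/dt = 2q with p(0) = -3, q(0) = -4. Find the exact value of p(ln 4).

4992

A = [[5,-6],[0,2]]; eigenvalues λ = 2, 5.
Eigenvectors: (2,1) for λ=2, (1,0) for λ=5.
From the initial condition, c_1 = -4, c_2 = 5.
p(ln 4) = (-4)(4^2)(2) + (5)(4^5)(1) = 4992.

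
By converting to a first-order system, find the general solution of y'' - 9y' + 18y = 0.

y(t) = c_1e^(6t) + c_2e^(3t)

Let x_1 = y, x_2 = y'. Then x_1' = x_2 and x_2' = -18x_1 + 9x_2.
A = [[0,1],[-18,9]]; det(A-λI) = λ^2 - 9λ + 18.
Eigenvalues λ = 6, 3 with eigenvectors (1,6), (1,3).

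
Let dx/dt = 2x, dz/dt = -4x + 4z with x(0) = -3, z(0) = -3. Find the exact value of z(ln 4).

672

A = [[2,0],[-4,4]]; eigenvalues λ = 2, 4.
Eigenvectors: (1,2) for λ=2, (0,1) for λ=4.
From the initial condition, c_1 = -3, c_2 = 3.
z(ln 4) = (-3)(4^2)(2) + (3)(4^4)(1) = 672.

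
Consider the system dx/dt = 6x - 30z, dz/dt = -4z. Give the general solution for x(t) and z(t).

x(t) = -K_1e^(6t) - 3K_2e^(-4t), z(t) = -K_2e^(-4t)

Coefficient matrix A = [[6, -30], [0, -4]].
Characteristic polynomial det(A - λI) = λ^2 - 2λ - 24 = 0.
Eigenvalues λ = 6, -4.
For λ=6: (A-λI) row 1 is [0, -30], so an eigenvector is (-1, 0).
For λ=-4: (A-λI) row 1 is [10, -30], so an eigenvector is (-3, -1).
General solution: K_1e^(6t)(-1,0) + K_2e^(-4t)(-3,-1).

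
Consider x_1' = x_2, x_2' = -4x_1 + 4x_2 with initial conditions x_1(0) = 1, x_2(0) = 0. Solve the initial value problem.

x_1(t) = -2te^(2t) + e^(2t), x_2(t) = -4te^(2t)

Coefficient matrix A = [[0, 1], [-4, 4]].
Characteristic polynomial det(A - λI) = λ^2 - 4λ + 4 = 0.
Single eigenvalue λ = 2 with algebraic multiplicity 2.
Eigenvector v = (1,2); generalized eigenvector w with (A-λI)w=v is (0,1).
General solution: e^(2t)[c_1·v + c_2·(t·v + w)].
Applying x_1(0)=1, x_2(0)=0 gives c_1=1, c_2=-2.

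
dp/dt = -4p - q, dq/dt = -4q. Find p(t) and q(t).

p(t) = -K_1e^(-4t) - K_2te^(-4t) + 3K_2e^(-4t), q(t) = K_2e^(-4t)

Coefficient matrix A = [[-4, -1], [0, -4]].
Characteristic polynomial det(A - λI) = λ^2 + 8λ + 16 = 0.
Single eigenvalue λ = -4 with algebraic multiplicity 2.
Eigenvector v = (-1,0); generalized eigenvector w with (A-λI)w=v is (3,1).
General solution: e^(-4t)[K_1·v + K_2·(t·v + w)].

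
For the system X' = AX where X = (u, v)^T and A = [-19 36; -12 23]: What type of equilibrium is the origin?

A = [[-19,36],[-12,23]]; det(A-λI) = λ^2 - 4λ - 5.
λ = -1, 5: opposite signs.

saddle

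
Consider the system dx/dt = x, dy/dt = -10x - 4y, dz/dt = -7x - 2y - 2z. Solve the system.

x(t) = K_2e^(t), y(t) = K_1e^(-4t) - 2K_2e^(t), z(t) = K_1e^(-4t) - K_2e^(t) + K_3e^(-2t)

Coefficient matrix A = [[1, 0, 0], [-10, -4, 0], [-7, -2, -2]].
det(A - λI) = 0 gives eigenvalues λ = -4, 1, -2.
For λ=-4: eigenvector (0,1,1).
For λ=1: eigenvector (1,-2,-1).
For λ=-2: eigenvector (0,0,1).
General solution: K_1e^(-4t)(0,1,1) + K_2e^(t)(1,-2,-1) + K_3e^(-2t)(0,0,1).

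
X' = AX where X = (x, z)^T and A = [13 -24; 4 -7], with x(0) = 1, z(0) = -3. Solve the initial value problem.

Coefficient matrix A = [[13, -24], [4, -7]].
Characteristic polynomial det(A - λI) = λ^2 - 6λ + 5 = 0.
Eigenvalues λ = 1, 5.
For λ=1: (A-λI) row 1 is [12, -24], so an eigenvector is (2, 1).
For λ=5: (A-λI) row 1 is [8, -24], so an eigenvector is (3, 1).
General solution: c_1e^(t)(2,1) + c_2e^(5t)(3,1).
Applying x(0)=1, z(0)=-3 gives c_1=-10, c_2=7.

x(t) = 21e^(5t) - 20e^(t), z(t) = 7e^(5t) - 10e^(t)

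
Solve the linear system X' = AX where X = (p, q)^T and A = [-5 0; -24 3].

Coefficient matrix A = [[-5, 0], [-24, 3]].
Characteristic polynomial det(A - λI) = λ^2 + 2λ - 15 = 0.
Eigenvalues λ = -5, 3.
For λ=-5: (A-λI) row 2 is [-24, 8], so an eigenvector is (-1, -3).
For λ=3: (A-λI) row 1 is [-8, 0], so an eigenvector is (0, -1).
General solution: C_1e^(-5t)(-1,-3) + C_2e^(3t)(0,-1).

p(t) = -C_1e^(-5t), q(t) = -3C_1e^(-5t) - C_2e^(3t)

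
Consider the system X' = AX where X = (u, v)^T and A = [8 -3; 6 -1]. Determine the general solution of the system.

Coefficient matrix A = [[8, -3], [6, -1]].
Characteristic polynomial det(A - λI) = λ^2 - 7λ + 10 = 0.
Eigenvalues λ = 5, 2.
For λ=5: (A-λI) row 1 is [3, -3], so an eigenvector is (-1, -1).
For λ=2: (A-λI) row 1 is [6, -3], so an eigenvector is (-1, -2).
General solution: c_1e^(5t)(-1,-1) + c_2e^(2t)(-1,-2).

u(t) = -c_1e^(5t) - c_2e^(2t), v(t) = -c_1e^(5t) - 2c_2e^(2t)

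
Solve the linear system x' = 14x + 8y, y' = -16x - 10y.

x(t) = -K_1e^(-2t) + K_2e^(6t), y(t) = 2K_1e^(-2t) - K_2e^(6t)

Coefficient matrix A = [[14, 8], [-16, -10]].
Characteristic polynomial det(A - λI) = λ^2 - 4λ - 12 = 0.
Eigenvalues λ = -2, 6.
For λ=-2: (A-λI) row 1 is [16, 8], so an eigenvector is (-1, 2).
For λ=6: (A-λI) row 1 is [8, 8], so an eigenvector is (1, -1).
General solution: K_1e^(-2t)(-1,2) + K_2e^(6t)(1,-1).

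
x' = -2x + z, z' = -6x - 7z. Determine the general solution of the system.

x(t) = c_1e^(-4t) - c_2e^(-5t), z(t) = -2c_1e^(-4t) + 3c_2e^(-5t)

Coefficient matrix A = [[-2, 1], [-6, -7]].
Characteristic polynomial det(A - λI) = λ^2 + 9λ + 20 = 0.
Eigenvalues λ = -4, -5.
For λ=-4: (A-λI) row 1 is [2, 1], so an eigenvector is (1, -2).
For λ=-5: (A-λI) row 1 is [3, 1], so an eigenvector is (-1, 3).
General solution: c_1e^(-4t)(1,-2) + c_2e^(-5t)(-1,3).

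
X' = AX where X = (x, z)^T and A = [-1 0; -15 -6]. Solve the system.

x(t) = c_1e^(-t), z(t) = -3c_1e^(-t) + c_2e^(-6t)

Coefficient matrix A = [[-1, 0], [-15, -6]].
Characteristic polynomial det(A - λI) = λ^2 + 7λ + 6 = 0.
Eigenvalues λ = -1, -6.
For λ=-1: (A-λI) row 2 is [-15, -5], so an eigenvector is (1, -3).
For λ=-6: (A-λI) row 1 is [5, 0], so an eigenvector is (0, 1).
General solution: c_1e^(-t)(1,-3) + c_2e^(-6t)(0,1).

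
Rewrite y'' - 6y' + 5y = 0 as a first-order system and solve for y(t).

y(t) = c_1e^(t) + c_2e^(5t)

Let x_1 = y, x_2 = y'. Then x_1' = x_2 and x_2' = -5x_1 + 6x_2.
A = [[0,1],[-5,6]]; det(A-λI) = λ^2 - 6λ + 5.
Eigenvalues λ = 1, 5 with eigenvectors (1,1), (1,5).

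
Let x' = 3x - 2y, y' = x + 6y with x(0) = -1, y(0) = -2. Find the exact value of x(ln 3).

A = [[3,-2],[1,6]]; eigenvalues λ = 4, 5.
Eigenvectors: (2,-1) for λ=4, (1,-1) for λ=5.
From the initial condition, c_1 = -3, c_2 = 5.
x(ln 3) = (-3)(3^4)(2) + (5)(3^5)(1) = 729.

729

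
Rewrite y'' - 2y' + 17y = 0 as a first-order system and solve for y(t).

y(t) = K_1e^(t)cos(4t) + K_2e^(t)sin(4t)

Let x_1 = y, x_2 = y'. Then x_1' = x_2 and x_2' = -17x_1 + 2x_2.
A = [[0,1],[-17,2]]; det(A-λI) = λ^2 - 2λ + 17.
Eigenvalues λ = 1 ± 4i.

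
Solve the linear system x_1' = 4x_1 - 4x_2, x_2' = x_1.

x_1(t) = -2K_1e^(2t) - 2K_2te^(2t) + K_2e^(2t), x_2(t) = -K_1e^(2t) - K_2te^(2t) + K_2e^(2t)

Coefficient matrix A = [[4, -4], [1, 0]].
Characteristic polynomial det(A - λI) = λ^2 - 4λ + 4 = 0.
Single eigenvalue λ = 2 with algebraic multiplicity 2.
Eigenvector v = (-2,-1); generalized eigenvector w with (A-λI)w=v is (1,1).
General solution: e^(2t)[K_1·v + K_2·(t·v + w)].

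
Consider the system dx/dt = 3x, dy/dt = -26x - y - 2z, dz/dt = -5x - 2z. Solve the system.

Coefficient matrix A = [[3, 0, 0], [-26, -1, -2], [-5, 0, -2]].
det(A - λI) = 0 gives eigenvalues λ = 3, -1, -2.
For λ=3: eigenvector (1,-6,-1).
For λ=-1: eigenvector (0,1,0).
For λ=-2: eigenvector (0,2,1).
General solution: c_1e^(3t)(1,-6,-1) + c_2e^(-t)(0,1,0) + c_3e^(-2t)(0,2,1).

x(t) = c_1e^(3t), y(t) = -6c_1e^(3t) + c_2e^(-t) + 2c_3e^(-2t), z(t) = -c_1e^(3t) + c_3e^(-2t)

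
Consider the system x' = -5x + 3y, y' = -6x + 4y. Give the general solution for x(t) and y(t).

Coefficient matrix A = [[-5, 3], [-6, 4]].
Characteristic polynomial det(A - λI) = λ^2 + λ - 2 = 0.
Eigenvalues λ = -2, 1.
For λ=-2: (A-λI) row 1 is [-3, 3], so an eigenvector is (-1, -1).
For λ=1: (A-λI) row 1 is [-6, 3], so an eigenvector is (-1, -2).
General solution: c_1e^(-2t)(-1,-1) + c_2e^(t)(-1,-2).

x(t) = -c_1e^(-2t) - c_2e^(t), y(t) = -c_1e^(-2t) - 2c_2e^(t)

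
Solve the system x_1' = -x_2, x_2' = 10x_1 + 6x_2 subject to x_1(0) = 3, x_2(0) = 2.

Coefficient matrix A = [[0, -1], [10, 6]].
Characteristic polynomial det(A - λI) = λ^2 - 6λ + 10 = 0.
Eigenvalues λ = 3 ± i (complex conjugate pair).
For λ=3+i: an eigenvector is (1,-3) - i(0,1) = (1, -3 - i).
A real fundamental pair from Re and Im of e^((3+i)t)v: X_1 = e^(3t)(cos(t)·(1,-3) + sin(t)·(0,1)), X_2 = e^(3t)(sin(t)·(1,-3) - cos(t)·(0,1)).
General solution: C_1X_1 + C_2X_2.
Applying x_1(0)=3, x_2(0)=2 gives C_1=3, C_2=-11.

x_1(t) = -11e^(3t)sin(t) + 3e^(3t)cos(t), x_2(t) = 36e^(3t)sin(t) + 2e^(3t)cos(t)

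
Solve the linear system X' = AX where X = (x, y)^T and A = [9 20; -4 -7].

Coefficient matrix A = [[9, 20], [-4, -7]].
Characteristic polynomial det(A - λI) = λ^2 - 2λ + 17 = 0.
Eigenvalues λ = 1 ± 4i (complex conjugate pair).
For λ=1+4i: an eigenvector is (1,0) - i(2,-1) = (1 - 2i, 0 + i).
A real fundamental pair from Re and Im of e^((1+4i)t)v: X_1 = e^(t)(cos(4t)·(1,0) + sin(4t)·(2,-1)), X_2 = e^(t)(sin(4t)·(1,0) - cos(4t)·(2,-1)).
General solution: K_1X_1 + K_2X_2.

x(t) = 2K_1e^(t)sin(4t) + K_1e^(t)cos(4t) + K_2e^(t)sin(4t) - 2K_2e^(t)cos(4t), y(t) = -K_1e^(t)sin(4t) + K_2e^(t)cos(4t)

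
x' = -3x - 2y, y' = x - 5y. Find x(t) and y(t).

x(t) = C_1e^(-4t)sin(t) - C_1e^(-4t)cos(t) - C_2e^(-4t)sin(t) - C_2e^(-4t)cos(t), y(t) = -C_1e^(-4t)cos(t) - C_2e^(-4t)sin(t)

Coefficient matrix A = [[-3, -2], [1, -5]].
Characteristic polynomial det(A - λI) = λ^2 + 8λ + 17 = 0.
Eigenvalues λ = -4 ± i (complex conjugate pair).
For λ=-4+i: an eigenvector is (-1,-1) - i(1,0) = (-1 - i, -1).
A real fundamental pair from Re and Im of e^((-4+i)t)v: X_1 = e^(-4t)(cos(t)·(-1,-1) + sin(t)·(1,0)), X_2 = e^(-4t)(sin(t)·(-1,-1) - cos(t)·(1,0)).
General solution: C_1X_1 + C_2X_2.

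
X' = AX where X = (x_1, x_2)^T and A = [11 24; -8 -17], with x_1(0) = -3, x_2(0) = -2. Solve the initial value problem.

Coefficient matrix A = [[11, 24], [-8, -17]].
Characteristic polynomial det(A - λI) = λ^2 + 6λ + 5 = 0.
Eigenvalues λ = -5, -1.
For λ=-5: (A-λI) row 1 is [16, 24], so an eigenvector is (3, -2).
For λ=-1: (A-λI) row 1 is [12, 24], so an eigenvector is (-2, 1).
General solution: K_1e^(-5t)(3,-2) + K_2e^(-t)(-2,1).
Applying x_1(0)=-3, x_2(0)=-2 gives K_1=7, K_2=12.

x_1(t) = -24e^(-t) + 21e^(-5t), x_2(t) = 12e^(-t) - 14e^(-5t)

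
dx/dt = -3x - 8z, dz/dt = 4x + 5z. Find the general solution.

Coefficient matrix A = [[-3, -8], [4, 5]].
Characteristic polynomial det(A - λI) = λ^2 - 2λ + 17 = 0.
Eigenvalues λ = 1 ± 4i (complex conjugate pair).
For λ=1+4i: an eigenvector is (1,-1) - i(1,0) = (1 - i, -1).
A real fundamental pair from Re and Im of e^((1+4i)t)v: X_1 = e^(t)(cos(4t)·(1,-1) + sin(4t)·(1,0)), X_2 = e^(t)(sin(4t)·(1,-1) - cos(4t)·(1,0)).
General solution: C_1X_1 + C_2X_2.

x(t) = C_1e^(t)sin(4t) + C_1e^(t)cos(4t) + C_2e^(t)sin(4t) - C_2e^(t)cos(4t), z(t) = -C_1e^(t)cos(4t) - C_2e^(t)sin(4t)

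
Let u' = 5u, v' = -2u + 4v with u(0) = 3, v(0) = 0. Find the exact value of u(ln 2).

A = [[5,0],[-2,4]]; eigenvalues λ = 4, 5.
Eigenvectors: (0,-1) for λ=4, (-1,2) for λ=5.
From the initial condition, c_1 = -6, c_2 = -3.
u(ln 2) = (-6)(2^4)(0) + (-3)(2^5)(-1) = 96.

96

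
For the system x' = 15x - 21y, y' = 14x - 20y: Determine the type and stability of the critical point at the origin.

saddle

A = [[15,-21],[14,-20]]; det(A-λI) = λ^2 + 5λ - 6.
λ = 1, -6: opposite signs.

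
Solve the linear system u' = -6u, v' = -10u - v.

u(t) = C_2e^(-6t), v(t) = -C_1e^(-t) + 2C_2e^(-6t)

Coefficient matrix A = [[-6, 0], [-10, -1]].
Characteristic polynomial det(A - λI) = λ^2 + 7λ + 6 = 0.
Eigenvalues λ = -1, -6.
For λ=-1: (A-λI) row 1 is [-5, 0], so an eigenvector is (0, -1).
For λ=-6: (A-λI) row 2 is [-10, 5], so an eigenvector is (1, 2).
General solution: C_1e^(-t)(0,-1) + C_2e^(-6t)(1,2).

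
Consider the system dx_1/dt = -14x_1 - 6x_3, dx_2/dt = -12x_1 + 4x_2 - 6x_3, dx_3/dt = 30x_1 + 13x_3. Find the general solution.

x_1(t) = C_1e^(-2t) - 2C_3e^(t), x_2(t) = C_2e^(4t) + 2C_3e^(t), x_3(t) = -2C_1e^(-2t) + 5C_3e^(t)

Coefficient matrix A = [[-14, 0, -6], [-12, 4, -6], [30, 0, 13]].
det(A - λI) = 0 gives eigenvalues λ = -2, 4, 1.
For λ=-2: eigenvector (1,0,-2).
For λ=4: eigenvector (0,1,0).
For λ=1: eigenvector (-2,2,5).
General solution: C_1e^(-2t)(1,0,-2) + C_2e^(4t)(0,1,0) + C_3e^(t)(-2,2,5).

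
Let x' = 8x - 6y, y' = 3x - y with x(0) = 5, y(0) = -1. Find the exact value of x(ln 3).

A = [[8,-6],[3,-1]]; eigenvalues λ = 2, 5.
Eigenvectors: (1,1) for λ=2, (2,1) for λ=5.
From the initial condition, c_1 = -7, c_2 = 6.
x(ln 3) = (-7)(3^2)(1) + (6)(3^5)(2) = 2853.

2853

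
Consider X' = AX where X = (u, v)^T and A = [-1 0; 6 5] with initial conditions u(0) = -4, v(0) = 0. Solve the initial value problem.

u(t) = -4e^(-t), v(t) = -4e^(5t) + 4e^(-t)

Coefficient matrix A = [[-1, 0], [6, 5]].
Characteristic polynomial det(A - λI) = λ^2 - 4λ - 5 = 0.
Eigenvalues λ = 5, -1.
For λ=5: (A-λI) row 1 is [-6, 0], so an eigenvector is (0, 1).
For λ=-1: (A-λI) row 2 is [6, 6], so an eigenvector is (-1, 1).
General solution: C_1e^(5t)(0,1) + C_2e^(-t)(-1,1).
Applying u(0)=-4, v(0)=0 gives C_1=-4, C_2=4.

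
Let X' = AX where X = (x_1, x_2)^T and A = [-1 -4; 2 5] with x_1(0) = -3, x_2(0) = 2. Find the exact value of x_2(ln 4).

68

A = [[-1,-4],[2,5]]; eigenvalues λ = 1, 3.
Eigenvectors: (-2,1) for λ=1, (1,-1) for λ=3.
From the initial condition, c_1 = 1, c_2 = -1.
x_2(ln 4) = (1)(4^1)(1) + (-1)(4^3)(-1) = 68.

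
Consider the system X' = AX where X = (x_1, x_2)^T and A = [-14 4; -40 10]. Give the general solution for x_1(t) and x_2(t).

Coefficient matrix A = [[-14, 4], [-40, 10]].
Characteristic polynomial det(A - λI) = λ^2 + 4λ + 20 = 0.
Eigenvalues λ = -2 ± 4i (complex conjugate pair).
For λ=-2+4i: an eigenvector is (1,3) - i(0,-1) = (1, 3 + i).
A real fundamental pair from Re and Im of e^((-2+4i)t)v: X_1 = e^(-2t)(cos(4t)·(1,3) + sin(4t)·(0,-1)), X_2 = e^(-2t)(sin(4t)·(1,3) - cos(4t)·(0,-1)).
General solution: c_1X_1 + c_2X_2.

x_1(t) = c_1e^(-2t)cos(4t) + c_2e^(-2t)sin(4t), x_2(t) = -c_1e^(-2t)sin(4t) + 3c_1e^(-2t)cos(4t) + 3c_2e^(-2t)sin(4t) + c_2e^(-2t)cos(4t)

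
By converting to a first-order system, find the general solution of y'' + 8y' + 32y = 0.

Let x_1 = y, x_2 = y'. Then x_1' = x_2 and x_2' = -32x_1 - 8x_2.
A = [[0,1],[-32,-8]]; det(A-λI) = λ^2 + 8λ + 32.
Eigenvalues λ = -4 ± 4i.

y(t) = C_1e^(-4t)cos(4t) + C_2e^(-4t)sin(4t)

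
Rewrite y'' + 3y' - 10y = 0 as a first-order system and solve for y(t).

y(t) = K_1e^(-5t) + K_2e^(2t)

Let x_1 = y, x_2 = y'. Then x_1' = x_2 and x_2' = 10x_1 - 3x_2.
A = [[0,1],[10,-3]]; det(A-λI) = λ^2 + 3λ - 10.
Eigenvalues λ = -5, 2 with eigenvectors (1,-5), (1,2).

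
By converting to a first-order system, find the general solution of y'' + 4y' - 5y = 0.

Let x_1 = y, x_2 = y'. Then x_1' = x_2 and x_2' = 5x_1 - 4x_2.
A = [[0,1],[5,-4]]; det(A-λI) = λ^2 + 4λ - 5.
Eigenvalues λ = -5, 1 with eigenvectors (1,-5), (1,1).

y(t) = c_1e^(-5t) + c_2e^(t)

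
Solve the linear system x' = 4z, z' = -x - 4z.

x(t) = -2K_1e^(-2t) - 2K_2te^(-2t) - K_2e^(-2t), z(t) = K_1e^(-2t) + K_2te^(-2t)

Coefficient matrix A = [[0, 4], [-1, -4]].
Characteristic polynomial det(A - λI) = λ^2 + 4λ + 4 = 0.
Single eigenvalue λ = -2 with algebraic multiplicity 2.
Eigenvector v = (-2,1); generalized eigenvector w with (A-λI)w=v is (-1,0).
General solution: e^(-2t)[K_1·v + K_2·(t·v + w)].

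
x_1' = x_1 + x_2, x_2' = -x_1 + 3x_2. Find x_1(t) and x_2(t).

x_1(t) = -C_1e^(2t) - C_2te^(2t) - C_2e^(2t), x_2(t) = -C_1e^(2t) - C_2te^(2t) - 2C_2e^(2t)

Coefficient matrix A = [[1, 1], [-1, 3]].
Characteristic polynomial det(A - λI) = λ^2 - 4λ + 4 = 0.
Single eigenvalue λ = 2 with algebraic multiplicity 2.
Eigenvector v = (-1,-1); generalized eigenvector w with (A-λI)w=v is (-1,-2).
General solution: e^(2t)[C_1·v + C_2·(t·v + w)].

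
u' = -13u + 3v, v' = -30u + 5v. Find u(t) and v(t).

Coefficient matrix A = [[-13, 3], [-30, 5]].
Characteristic polynomial det(A - λI) = λ^2 + 8λ + 25 = 0.
Eigenvalues λ = -4 ± 3i (complex conjugate pair).
For λ=-4+3i: an eigenvector is (0,1) - i(1,3) = (0 - i, 1 - 3i).
A real fundamental pair from Re and Im of e^((-4+3i)t)v: X_1 = e^(-4t)(cos(3t)·(0,1) + sin(3t)·(1,3)), X_2 = e^(-4t)(sin(3t)·(0,1) - cos(3t)·(1,3)).
General solution: c_1X_1 + c_2X_2.

u(t) = c_1e^(-4t)sin(3t) - c_2e^(-4t)cos(3t), v(t) = 3c_1e^(-4t)sin(3t) + c_1e^(-4t)cos(3t) + c_2e^(-4t)sin(3t) - 3c_2e^(-4t)cos(3t)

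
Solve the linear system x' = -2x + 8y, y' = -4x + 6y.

x(t) = -C_1e^(2t)sin(4t) + C_1e^(2t)cos(4t) + C_2e^(2t)sin(4t) + C_2e^(2t)cos(4t), y(t) = -C_1e^(2t)sin(4t) + C_2e^(2t)cos(4t)

Coefficient matrix A = [[-2, 8], [-4, 6]].
Characteristic polynomial det(A - λI) = λ^2 - 4λ + 20 = 0.
Eigenvalues λ = 2 ± 4i (complex conjugate pair).
For λ=2+4i: an eigenvector is (1,0) - i(-1,-1) = (1 + i, 0 + i).
A real fundamental pair from Re and Im of e^((2+4i)t)v: X_1 = e^(2t)(cos(4t)·(1,0) + sin(4t)·(-1,-1)), X_2 = e^(2t)(sin(4t)·(1,0) - cos(4t)·(-1,-1)).
General solution: C_1X_1 + C_2X_2.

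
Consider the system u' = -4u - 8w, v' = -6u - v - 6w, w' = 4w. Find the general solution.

Coefficient matrix A = [[-4, 0, -8], [-6, -1, -6], [0, 0, 4]].
det(A - λI) = 0 gives eigenvalues λ = 4, -1, -4.
For λ=4: eigenvector (1,0,-1).
For λ=-1: eigenvector (0,1,0).
For λ=-4: eigenvector (1,2,0).
General solution: K_1e^(4t)(1,0,-1) + K_2e^(-t)(0,1,0) + K_3e^(-4t)(1,2,0).

u(t) = K_1e^(4t) + K_3e^(-4t), v(t) = K_2e^(-t) + 2K_3e^(-4t), w(t) = -K_1e^(4t)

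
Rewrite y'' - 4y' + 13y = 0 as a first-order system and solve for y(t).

Let x_1 = y, x_2 = y'. Then x_1' = x_2 and x_2' = -13x_1 + 4x_2.
A = [[0,1],[-13,4]]; det(A-λI) = λ^2 - 4λ + 13.
Eigenvalues λ = 2 ± 3i.

y(t) = c_1e^(2t)cos(3t) + c_2e^(2t)sin(3t)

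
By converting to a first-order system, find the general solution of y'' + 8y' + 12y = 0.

Let x_1 = y, x_2 = y'. Then x_1' = x_2 and x_2' = -12x_1 - 8x_2.
A = [[0,1],[-12,-8]]; det(A-λI) = λ^2 + 8λ + 12.
Eigenvalues λ = -6, -2 with eigenvectors (1,-6), (1,-2).

y(t) = K_1e^(-6t) + K_2e^(-2t)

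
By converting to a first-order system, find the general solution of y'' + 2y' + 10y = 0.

Let x_1 = y, x_2 = y'. Then x_1' = x_2 and x_2' = -10x_1 - 2x_2.
A = [[0,1],[-10,-2]]; det(A-λI) = λ^2 + 2λ + 10.
Eigenvalues λ = -1 ± 3i.

y(t) = C_1e^(-t)cos(3t) + C_2e^(-t)sin(3t)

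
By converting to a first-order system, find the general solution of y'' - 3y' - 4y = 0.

y(t) = c_1e^(4t) + c_2e^(-t)

Let x_1 = y, x_2 = y'. Then x_1' = x_2 and x_2' = 4x_1 + 3x_2.
A = [[0,1],[4,3]]; det(A-λI) = λ^2 - 3λ - 4.
Eigenvalues λ = 4, -1 with eigenvectors (1,4), (1,-1).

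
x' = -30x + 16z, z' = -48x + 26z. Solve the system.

Coefficient matrix A = [[-30, 16], [-48, 26]].
Characteristic polynomial det(A - λI) = λ^2 + 4λ - 12 = 0.
Eigenvalues λ = -6, 2.
For λ=-6: (A-λI) row 1 is [-24, 16], so an eigenvector is (-2, -3).
For λ=2: (A-λI) row 1 is [-32, 16], so an eigenvector is (-1, -2).
General solution: K_1e^(-6t)(-2,-3) + K_2e^(2t)(-1,-2).

x(t) = -2K_1e^(-6t) - K_2e^(2t), z(t) = -3K_1e^(-6t) - 2K_2e^(2t)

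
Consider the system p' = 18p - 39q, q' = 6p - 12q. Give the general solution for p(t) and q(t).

Coefficient matrix A = [[18, -39], [6, -12]].
Characteristic polynomial det(A - λI) = λ^2 - 6λ + 18 = 0.
Eigenvalues λ = 3 ± 3i (complex conjugate pair).
For λ=3+3i: an eigenvector is (-3,-1) - i(-2,-1) = (-3 + 2i, -1 + i).
A real fundamental pair from Re and Im of e^((3+3i)t)v: X_1 = e^(3t)(cos(3t)·(-3,-1) + sin(3t)·(-2,-1)), X_2 = e^(3t)(sin(3t)·(-3,-1) - cos(3t)·(-2,-1)).
General solution: c_1X_1 + c_2X_2.

p(t) = -2c_1e^(3t)sin(3t) - 3c_1e^(3t)cos(3t) - 3c_2e^(3t)sin(3t) + 2c_2e^(3t)cos(3t), q(t) = -c_1e^(3t)sin(3t) - c_1e^(3t)cos(3t) - c_2e^(3t)sin(3t) + c_2e^(3t)cos(3t)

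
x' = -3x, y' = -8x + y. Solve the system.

Coefficient matrix A = [[-3, 0], [-8, 1]].
Characteristic polynomial det(A - λI) = λ^2 + 2λ - 3 = 0.
Eigenvalues λ = 1, -3.
For λ=1: (A-λI) row 1 is [-4, 0], so an eigenvector is (0, -1).
For λ=-3: (A-λI) row 2 is [-8, 4], so an eigenvector is (-1, -2).
General solution: K_1e^(t)(0,-1) + K_2e^(-3t)(-1,-2).

x(t) = -K_2e^(-3t), y(t) = -K_1e^(t) - 2K_2e^(-3t)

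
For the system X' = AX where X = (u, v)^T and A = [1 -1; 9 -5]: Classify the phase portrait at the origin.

stable improper node

A = [[1,-1],[9,-5]]; det(A-λI) = λ^2 + 4λ + 4.
repeated λ = -2 with a single eigenvector.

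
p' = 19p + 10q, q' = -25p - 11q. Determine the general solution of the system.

Coefficient matrix A = [[19, 10], [-25, -11]].
Characteristic polynomial det(A - λI) = λ^2 - 8λ + 41 = 0.
Eigenvalues λ = 4 ± 5i (complex conjugate pair).
For λ=4+5i: an eigenvector is (1,-2) - i(-1,1) = (1 + i, -2 - i).
A real fundamental pair from Re and Im of e^((4+5i)t)v: X_1 = e^(4t)(cos(5t)·(1,-2) + sin(5t)·(-1,1)), X_2 = e^(4t)(sin(5t)·(1,-2) - cos(5t)·(-1,1)).
General solution: C_1X_1 + C_2X_2.

p(t) = -C_1e^(4t)sin(5t) + C_1e^(4t)cos(5t) + C_2e^(4t)sin(5t) + C_2e^(4t)cos(5t), q(t) = C_1e^(4t)sin(5t) - 2C_1e^(4t)cos(5t) - 2C_2e^(4t)sin(5t) - C_2e^(4t)cos(5t)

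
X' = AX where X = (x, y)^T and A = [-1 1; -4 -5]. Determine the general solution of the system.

Coefficient matrix A = [[-1, 1], [-4, -5]].
Characteristic polynomial det(A - λI) = λ^2 + 6λ + 9 = 0.
Single eigenvalue λ = -3 with algebraic multiplicity 2.
Eigenvector v = (1,-2); generalized eigenvector w with (A-λI)w=v is (0,1).
General solution: e^(-3t)[K_1·v + K_2·(t·v + w)].

x(t) = K_1e^(-3t) + K_2te^(-3t), y(t) = -2K_1e^(-3t) - 2K_2te^(-3t) + K_2e^(-3t)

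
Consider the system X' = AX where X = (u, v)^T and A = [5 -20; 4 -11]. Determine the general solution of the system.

u(t) = -2C_1e^(-3t)sin(4t) - C_1e^(-3t)cos(4t) - C_2e^(-3t)sin(4t) + 2C_2e^(-3t)cos(4t), v(t) = -C_1e^(-3t)sin(4t) + C_2e^(-3t)cos(4t)

Coefficient matrix A = [[5, -20], [4, -11]].
Characteristic polynomial det(A - λI) = λ^2 + 6λ + 25 = 0.
Eigenvalues λ = -3 ± 4i (complex conjugate pair).
For λ=-3+4i: an eigenvector is (-1,0) - i(-2,-1) = (-1 + 2i, 0 + i).
A real fundamental pair from Re and Im of e^((-3+4i)t)v: X_1 = e^(-3t)(cos(4t)·(-1,0) + sin(4t)·(-2,-1)), X_2 = e^(-3t)(sin(4t)·(-1,0) - cos(4t)·(-2,-1)).
General solution: C_1X_1 + C_2X_2.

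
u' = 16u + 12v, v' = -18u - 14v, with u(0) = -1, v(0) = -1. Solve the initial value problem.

Coefficient matrix A = [[16, 12], [-18, -14]].
Characteristic polynomial det(A - λI) = λ^2 - 2λ - 8 = 0.
Eigenvalues λ = 4, -2.
For λ=4: (A-λI) row 1 is [12, 12], so an eigenvector is (1, -1).
For λ=-2: (A-λI) row 1 is [18, 12], so an eigenvector is (-2, 3).
General solution: c_1e^(4t)(1,-1) + c_2e^(-2t)(-2,3).
Applying u(0)=-1, v(0)=-1 gives c_1=-5, c_2=-2.

u(t) = -5e^(4t) + 4e^(-2t), v(t) = 5e^(4t) - 6e^(-2t)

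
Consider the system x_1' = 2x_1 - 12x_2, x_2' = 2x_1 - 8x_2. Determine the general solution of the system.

Coefficient matrix A = [[2, -12], [2, -8]].
Characteristic polynomial det(A - λI) = λ^2 + 6λ + 8 = 0.
Eigenvalues λ = -4, -2.
For λ=-4: (A-λI) row 1 is [6, -12], so an eigenvector is (2, 1).
For λ=-2: (A-λI) row 1 is [4, -12], so an eigenvector is (-3, -1).
General solution: K_1e^(-4t)(2,1) + K_2e^(-2t)(-3,-1).

x_1(t) = 2K_1e^(-4t) - 3K_2e^(-2t), x_2(t) = K_1e^(-4t) - K_2e^(-2t)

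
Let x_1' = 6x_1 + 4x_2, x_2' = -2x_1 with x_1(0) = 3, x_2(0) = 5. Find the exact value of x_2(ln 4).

-1840

A = [[6,4],[-2,0]]; eigenvalues λ = 4, 2.
Eigenvectors: (2,-1) for λ=4, (1,-1) for λ=2.
From the initial condition, c_1 = 8, c_2 = -13.
x_2(ln 4) = (8)(4^4)(-1) + (-13)(4^2)(-1) = -1840.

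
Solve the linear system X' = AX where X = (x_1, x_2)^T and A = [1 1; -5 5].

Coefficient matrix A = [[1, 1], [-5, 5]].
Characteristic polynomial det(A - λI) = λ^2 - 6λ + 10 = 0.
Eigenvalues λ = 3 ± i (complex conjugate pair).
For λ=3+i: an eigenvector is (0,-1) - i(-1,-2) = (0 + i, -1 + 2i).
A real fundamental pair from Re and Im of e^((3+i)t)v: X_1 = e^(3t)(cos(t)·(0,-1) + sin(t)·(-1,-2)), X_2 = e^(3t)(sin(t)·(0,-1) - cos(t)·(-1,-2)).
General solution: c_1X_1 + c_2X_2.

x_1(t) = -c_1e^(3t)sin(t) + c_2e^(3t)cos(t), x_2(t) = -2c_1e^(3t)sin(t) - c_1e^(3t)cos(t) - c_2e^(3t)sin(t) + 2c_2e^(3t)cos(t)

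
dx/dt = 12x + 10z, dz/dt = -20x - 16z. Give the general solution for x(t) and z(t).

x(t) = -2C_1e^(-2t)sin(2t) - C_1e^(-2t)cos(2t) - C_2e^(-2t)sin(2t) + 2C_2e^(-2t)cos(2t), z(t) = 3C_1e^(-2t)sin(2t) + C_1e^(-2t)cos(2t) + C_2e^(-2t)sin(2t) - 3C_2e^(-2t)cos(2t)

Coefficient matrix A = [[12, 10], [-20, -16]].
Characteristic polynomial det(A - λI) = λ^2 + 4λ + 8 = 0.
Eigenvalues λ = -2 ± 2i (complex conjugate pair).
For λ=-2+2i: an eigenvector is (-1,1) - i(-2,3) = (-1 + 2i, 1 - 3i).
A real fundamental pair from Re and Im of e^((-2+2i)t)v: X_1 = e^(-2t)(cos(2t)·(-1,1) + sin(2t)·(-2,3)), X_2 = e^(-2t)(sin(2t)·(-1,1) - cos(2t)·(-2,3)).
General solution: C_1X_1 + C_2X_2.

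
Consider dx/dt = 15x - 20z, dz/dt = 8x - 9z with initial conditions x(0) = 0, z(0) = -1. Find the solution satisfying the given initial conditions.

x(t) = 5e^(3t)sin(4t), z(t) = 3e^(3t)sin(4t) - e^(3t)cos(4t)

Coefficient matrix A = [[15, -20], [8, -9]].
Characteristic polynomial det(A - λI) = λ^2 - 6λ + 25 = 0.
Eigenvalues λ = 3 ± 4i (complex conjugate pair).
For λ=3+4i: an eigenvector is (-1,-1) - i(2,1) = (-1 - 2i, -1 - i).
A real fundamental pair from Re and Im of e^((3+4i)t)v: X_1 = e^(3t)(cos(4t)·(-1,-1) + sin(4t)·(2,1)), X_2 = e^(3t)(sin(4t)·(-1,-1) - cos(4t)·(2,1)).
General solution: c_1X_1 + c_2X_2.
Applying x(0)=0, z(0)=-1 gives c_1=2, c_2=-1.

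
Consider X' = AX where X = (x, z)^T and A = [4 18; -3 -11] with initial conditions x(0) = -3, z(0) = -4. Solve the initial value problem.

Coefficient matrix A = [[4, 18], [-3, -11]].
Characteristic polynomial det(A - λI) = λ^2 + 7λ + 10 = 0.
Eigenvalues λ = -2, -5.
For λ=-2: (A-λI) row 1 is [6, 18], so an eigenvector is (3, -1).
For λ=-5: (A-λI) row 1 is [9, 18], so an eigenvector is (2, -1).
General solution: C_1e^(-2t)(3,-1) + C_2e^(-5t)(2,-1).
Applying x(0)=-3, z(0)=-4 gives C_1=-11, C_2=15.

x(t) = -33e^(-2t) + 30e^(-5t), z(t) = 11e^(-2t) - 15e^(-5t)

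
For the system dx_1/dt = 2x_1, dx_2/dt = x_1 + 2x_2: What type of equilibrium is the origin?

A = [[2,0],[1,2]]; det(A-λI) = λ^2 - 4λ + 4.
repeated λ = 2 with a single eigenvector.

unstable improper node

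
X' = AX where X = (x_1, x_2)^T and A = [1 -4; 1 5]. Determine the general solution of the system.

Coefficient matrix A = [[1, -4], [1, 5]].
Characteristic polynomial det(A - λI) = λ^2 - 6λ + 9 = 0.
Single eigenvalue λ = 3 with algebraic multiplicity 2.
Eigenvector v = (2,-1); generalized eigenvector w with (A-λI)w=v is (-1,0).
General solution: e^(3t)[K_1·v + K_2·(t·v + w)].

x_1(t) = 2K_1e^(3t) + 2K_2te^(3t) - K_2e^(3t), x_2(t) = -K_1e^(3t) - K_2te^(3t)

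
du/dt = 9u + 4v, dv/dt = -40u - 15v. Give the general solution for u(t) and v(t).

Coefficient matrix A = [[9, 4], [-40, -15]].
Characteristic polynomial det(A - λI) = λ^2 + 6λ + 25 = 0.
Eigenvalues λ = -3 ± 4i (complex conjugate pair).
For λ=-3+4i: an eigenvector is (-1,3) - i(0,1) = (-1, 3 - i).
A real fundamental pair from Re and Im of e^((-3+4i)t)v: X_1 = e^(-3t)(cos(4t)·(-1,3) + sin(4t)·(0,1)), X_2 = e^(-3t)(sin(4t)·(-1,3) - cos(4t)·(0,1)).
General solution: c_1X_1 + c_2X_2.

u(t) = -c_1e^(-3t)cos(4t) - c_2e^(-3t)sin(4t), v(t) = c_1e^(-3t)sin(4t) + 3c_1e^(-3t)cos(4t) + 3c_2e^(-3t)sin(4t) - c_2e^(-3t)cos(4t)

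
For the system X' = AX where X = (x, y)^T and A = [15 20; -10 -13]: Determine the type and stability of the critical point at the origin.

A = [[15,20],[-10,-13]]; det(A-λI) = λ^2 - 2λ + 5.
λ = 1 ± 2i: positive real part.

unstable spiral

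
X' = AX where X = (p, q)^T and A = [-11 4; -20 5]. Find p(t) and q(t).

Coefficient matrix A = [[-11, 4], [-20, 5]].
Characteristic polynomial det(A - λI) = λ^2 + 6λ + 25 = 0.
Eigenvalues λ = -3 ± 4i (complex conjugate pair).
For λ=-3+4i: an eigenvector is (0,1) - i(1,2) = (0 - i, 1 - 2i).
A real fundamental pair from Re and Im of e^((-3+4i)t)v: X_1 = e^(-3t)(cos(4t)·(0,1) + sin(4t)·(1,2)), X_2 = e^(-3t)(sin(4t)·(0,1) - cos(4t)·(1,2)).
General solution: c_1X_1 + c_2X_2.

p(t) = c_1e^(-3t)sin(4t) - c_2e^(-3t)cos(4t), q(t) = 2c_1e^(-3t)sin(4t) + c_1e^(-3t)cos(4t) + c_2e^(-3t)sin(4t) - 2c_2e^(-3t)cos(4t)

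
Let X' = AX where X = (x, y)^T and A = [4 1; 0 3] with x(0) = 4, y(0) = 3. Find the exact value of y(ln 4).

A = [[4,1],[0,3]]; eigenvalues λ = 3, 4.
Eigenvectors: (1,-1) for λ=3, (-1,0) for λ=4.
From the initial condition, c_1 = -3, c_2 = -7.
y(ln 4) = (-3)(4^3)(-1) + (-7)(4^4)(0) = 192.

192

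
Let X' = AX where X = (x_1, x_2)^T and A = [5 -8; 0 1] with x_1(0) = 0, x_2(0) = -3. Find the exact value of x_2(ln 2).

A = [[5,-8],[0,1]]; eigenvalues λ = 1, 5.
Eigenvectors: (-2,-1) for λ=1, (-1,0) for λ=5.
From the initial condition, c_1 = 3, c_2 = -6.
x_2(ln 2) = (3)(2^1)(-1) + (-6)(2^5)(0) = -6.

-6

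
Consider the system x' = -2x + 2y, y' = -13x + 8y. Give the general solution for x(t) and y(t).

x(t) = c_1e^(3t)sin(t) + c_1e^(3t)cos(t) + c_2e^(3t)sin(t) - c_2e^(3t)cos(t), y(t) = 2c_1e^(3t)sin(t) + 3c_1e^(3t)cos(t) + 3c_2e^(3t)sin(t) - 2c_2e^(3t)cos(t)

Coefficient matrix A = [[-2, 2], [-13, 8]].
Characteristic polynomial det(A - λI) = λ^2 - 6λ + 10 = 0.
Eigenvalues λ = 3 ± i (complex conjugate pair).
For λ=3+i: an eigenvector is (1,3) - i(1,2) = (1 - i, 3 - 2i).
A real fundamental pair from Re and Im of e^((3+i)t)v: X_1 = e^(3t)(cos(t)·(1,3) + sin(t)·(1,2)), X_2 = e^(3t)(sin(t)·(1,3) - cos(t)·(1,2)).
General solution: c_1X_1 + c_2X_2.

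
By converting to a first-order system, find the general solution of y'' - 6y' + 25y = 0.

y(t) = K_1e^(3t)cos(4t) + K_2e^(3t)sin(4t)

Let x_1 = y, x_2 = y'. Then x_1' = x_2 and x_2' = -25x_1 + 6x_2.
A = [[0,1],[-25,6]]; det(A-λI) = λ^2 - 6λ + 25.
Eigenvalues λ = 3 ± 4i.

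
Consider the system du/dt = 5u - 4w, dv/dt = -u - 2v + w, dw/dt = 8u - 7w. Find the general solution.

Coefficient matrix A = [[5, 0, -4], [-1, -2, 1], [8, 0, -7]].
det(A - λI) = 0 gives eigenvalues λ = 1, -2, -3.
For λ=1: eigenvector (-1,0,-1).
For λ=-2: eigenvector (0,1,0).
For λ=-3: eigenvector (1,-1,2).
General solution: c_1e^(t)(-1,0,-1) + c_2e^(-2t)(0,1,0) + c_3e^(-3t)(1,-1,2).

u(t) = -c_1e^(t) + c_3e^(-3t), v(t) = c_2e^(-2t) - c_3e^(-3t), w(t) = -c_1e^(t) + 2c_3e^(-3t)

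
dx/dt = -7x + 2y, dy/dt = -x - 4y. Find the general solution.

x(t) = 2K_1e^(-6t) - K_2e^(-5t), y(t) = K_1e^(-6t) - K_2e^(-5t)

Coefficient matrix A = [[-7, 2], [-1, -4]].
Characteristic polynomial det(A - λI) = λ^2 + 11λ + 30 = 0.
Eigenvalues λ = -6, -5.
For λ=-6: (A-λI) row 1 is [-1, 2], so an eigenvector is (2, 1).
For λ=-5: (A-λI) row 1 is [-2, 2], so an eigenvector is (-1, -1).
General solution: K_1e^(-6t)(2,1) + K_2e^(-5t)(-1,-1).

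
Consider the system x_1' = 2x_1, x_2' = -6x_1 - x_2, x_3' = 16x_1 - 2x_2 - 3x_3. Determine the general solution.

Coefficient matrix A = [[2, 0, 0], [-6, -1, 0], [16, -2, -3]].
det(A - λI) = 0 gives eigenvalues λ = -3, -1, 2.
For λ=-3: eigenvector (0,0,1).
For λ=-1: eigenvector (0,1,-1).
For λ=2: eigenvector (1,-2,4).
General solution: c_1e^(-3t)(0,0,1) + c_2e^(-t)(0,1,-1) + c_3e^(2t)(1,-2,4).

x_1(t) = c_3e^(2t), x_2(t) = c_2e^(-t) - 2c_3e^(2t), x_3(t) = c_1e^(-3t) - c_2e^(-t) + 4c_3e^(2t)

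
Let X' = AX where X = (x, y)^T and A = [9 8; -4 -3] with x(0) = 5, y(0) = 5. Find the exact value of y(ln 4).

A = [[9,8],[-4,-3]]; eigenvalues λ = 5, 1.
Eigenvectors: (2,-1) for λ=5, (-1,1) for λ=1.
From the initial condition, c_1 = 10, c_2 = 15.
y(ln 4) = (10)(4^5)(-1) + (15)(4^1)(1) = -10180.

-10180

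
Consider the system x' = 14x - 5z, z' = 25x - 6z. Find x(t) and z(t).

x(t) = -C_1e^(4t)cos(5t) - C_2e^(4t)sin(5t), z(t) = -C_1e^(4t)sin(5t) - 2C_1e^(4t)cos(5t) - 2C_2e^(4t)sin(5t) + C_2e^(4t)cos(5t)

Coefficient matrix A = [[14, -5], [25, -6]].
Characteristic polynomial det(A - λI) = λ^2 - 8λ + 41 = 0.
Eigenvalues λ = 4 ± 5i (complex conjugate pair).
For λ=4+5i: an eigenvector is (-1,-2) - i(0,-1) = (-1, -2 + i).
A real fundamental pair from Re and Im of e^((4+5i)t)v: X_1 = e^(4t)(cos(5t)·(-1,-2) + sin(5t)·(0,-1)), X_2 = e^(4t)(sin(5t)·(-1,-2) - cos(5t)·(0,-1)).
General solution: C_1X_1 + C_2X_2.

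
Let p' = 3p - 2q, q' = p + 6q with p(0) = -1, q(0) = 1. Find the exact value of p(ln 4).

-1024

A = [[3,-2],[1,6]]; eigenvalues λ = 5, 4.
Eigenvectors: (1,-1) for λ=5, (2,-1) for λ=4.
From the initial condition, c_1 = -1, c_2 = 0.
p(ln 4) = (-1)(4^5)(1) + (0)(4^4)(2) = -1024.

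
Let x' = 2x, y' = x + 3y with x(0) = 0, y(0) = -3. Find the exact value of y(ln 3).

-81

A = [[2,0],[1,3]]; eigenvalues λ = 3, 2.
Eigenvectors: (0,-1) for λ=3, (-1,1) for λ=2.
From the initial condition, c_1 = 3, c_2 = 0.
y(ln 3) = (3)(3^3)(-1) + (0)(3^2)(1) = -81.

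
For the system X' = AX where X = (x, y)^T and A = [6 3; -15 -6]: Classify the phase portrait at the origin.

center

A = [[6,3],[-15,-6]]; det(A-λI) = λ^2 + 9.
λ = 0 ± 3i: zero real part.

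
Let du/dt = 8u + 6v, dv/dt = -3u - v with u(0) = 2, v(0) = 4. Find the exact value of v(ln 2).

A = [[8,6],[-3,-1]]; eigenvalues λ = 5, 2.
Eigenvectors: (-2,1) for λ=5, (1,-1) for λ=2.
From the initial condition, c_1 = -6, c_2 = -10.
v(ln 2) = (-6)(2^5)(1) + (-10)(2^2)(-1) = -152.

-152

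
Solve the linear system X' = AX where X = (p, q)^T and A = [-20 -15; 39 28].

p(t) = 2c_1e^(4t)sin(3t) + c_1e^(4t)cos(3t) + c_2e^(4t)sin(3t) - 2c_2e^(4t)cos(3t), q(t) = -3c_1e^(4t)sin(3t) - 2c_1e^(4t)cos(3t) - 2c_2e^(4t)sin(3t) + 3c_2e^(4t)cos(3t)

Coefficient matrix A = [[-20, -15], [39, 28]].
Characteristic polynomial det(A - λI) = λ^2 - 8λ + 25 = 0.
Eigenvalues λ = 4 ± 3i (complex conjugate pair).
For λ=4+3i: an eigenvector is (1,-2) - i(2,-3) = (1 - 2i, -2 + 3i).
A real fundamental pair from Re and Im of e^((4+3i)t)v: X_1 = e^(4t)(cos(3t)·(1,-2) + sin(3t)·(2,-3)), X_2 = e^(4t)(sin(3t)·(1,-2) - cos(3t)·(2,-3)).
General solution: c_1X_1 + c_2X_2.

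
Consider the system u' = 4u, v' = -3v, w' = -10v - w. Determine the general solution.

u(t) = C_1e^(4t), v(t) = C_2e^(-3t), w(t) = 5C_2e^(-3t) + C_3e^(-t)

Coefficient matrix A = [[4, 0, 0], [0, -3, 0], [0, -10, -1]].
det(A - λI) = 0 gives eigenvalues λ = 4, -3, -1.
For λ=4: eigenvector (1,0,0).
For λ=-3: eigenvector (0,1,5).
For λ=-1: eigenvector (0,0,1).
General solution: C_1e^(4t)(1,0,0) + C_2e^(-3t)(0,1,5) + C_3e^(-t)(0,0,1).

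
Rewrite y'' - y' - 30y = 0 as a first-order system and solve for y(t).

y(t) = K_1e^(-5t) + K_2e^(6t)

Let x_1 = y, x_2 = y'. Then x_1' = x_2 and x_2' = 30x_1 + x_2.
A = [[0,1],[30,1]]; det(A-λI) = λ^2 - λ - 30.
Eigenvalues λ = -5, 6 with eigenvectors (1,-5), (1,6).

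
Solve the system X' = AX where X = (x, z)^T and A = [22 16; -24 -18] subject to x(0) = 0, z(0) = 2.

Coefficient matrix A = [[22, 16], [-24, -18]].
Characteristic polynomial det(A - λI) = λ^2 - 4λ - 12 = 0.
Eigenvalues λ = -2, 6.
For λ=-2: (A-λI) row 1 is [24, 16], so an eigenvector is (2, -3).
For λ=6: (A-λI) row 1 is [16, 16], so an eigenvector is (1, -1).
General solution: K_1e^(-2t)(2,-3) + K_2e^(6t)(1,-1).
Applying x(0)=0, z(0)=2 gives K_1=-2, K_2=4.

x(t) = 4e^(6t) - 4e^(-2t), z(t) = -4e^(6t) + 6e^(-2t)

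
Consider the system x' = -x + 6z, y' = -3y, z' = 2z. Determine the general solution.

x(t) = c_1e^(-t) + 2c_3e^(2t), y(t) = c_2e^(-3t), z(t) = c_3e^(2t)

Coefficient matrix A = [[-1, 0, 6], [0, -3, 0], [0, 0, 2]].
det(A - λI) = 0 gives eigenvalues λ = -1, -3, 2.
For λ=-1: eigenvector (1,0,0).
For λ=-3: eigenvector (0,1,0).
For λ=2: eigenvector (2,0,1).
General solution: c_1e^(-t)(1,0,0) + c_2e^(-3t)(0,1,0) + c_3e^(2t)(2,0,1).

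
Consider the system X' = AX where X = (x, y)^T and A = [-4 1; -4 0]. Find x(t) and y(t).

Coefficient matrix A = [[-4, 1], [-4, 0]].
Characteristic polynomial det(A - λI) = λ^2 + 4λ + 4 = 0.
Single eigenvalue λ = -2 with algebraic multiplicity 2.
Eigenvector v = (1,2); generalized eigenvector w with (A-λI)w=v is (-1,-1).
General solution: e^(-2t)[C_1·v + C_2·(t·v + w)].

x(t) = C_1e^(-2t) + C_2te^(-2t) - C_2e^(-2t), y(t) = 2C_1e^(-2t) + 2C_2te^(-2t) - C_2e^(-2t)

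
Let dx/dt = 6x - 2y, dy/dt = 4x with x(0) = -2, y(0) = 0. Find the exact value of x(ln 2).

A = [[6,-2],[4,0]]; eigenvalues λ = 4, 2.
Eigenvectors: (1,1) for λ=4, (-1,-2) for λ=2.
From the initial condition, c_1 = -4, c_2 = -2.
x(ln 2) = (-4)(2^4)(1) + (-2)(2^2)(-1) = -56.

-56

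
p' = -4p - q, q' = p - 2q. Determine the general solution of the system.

Coefficient matrix A = [[-4, -1], [1, -2]].
Characteristic polynomial det(A - λI) = λ^2 + 6λ + 9 = 0.
Single eigenvalue λ = -3 with algebraic multiplicity 2.
Eigenvector v = (-1,1); generalized eigenvector w with (A-λI)w=v is (1,0).
General solution: e^(-3t)[C_1·v + C_2·(t·v + w)].

p(t) = -C_1e^(-3t) - C_2te^(-3t) + C_2e^(-3t), q(t) = C_1e^(-3t) + C_2te^(-3t)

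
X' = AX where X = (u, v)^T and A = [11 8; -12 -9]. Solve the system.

Coefficient matrix A = [[11, 8], [-12, -9]].
Characteristic polynomial det(A - λI) = λ^2 - 2λ - 3 = 0.
Eigenvalues λ = -1, 3.
For λ=-1: (A-λI) row 1 is [12, 8], so an eigenvector is (2, -3).
For λ=3: (A-λI) row 1 is [8, 8], so an eigenvector is (1, -1).
General solution: C_1e^(-t)(2,-3) + C_2e^(3t)(1,-1).

u(t) = 2C_1e^(-t) + C_2e^(3t), v(t) = -3C_1e^(-t) - C_2e^(3t)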